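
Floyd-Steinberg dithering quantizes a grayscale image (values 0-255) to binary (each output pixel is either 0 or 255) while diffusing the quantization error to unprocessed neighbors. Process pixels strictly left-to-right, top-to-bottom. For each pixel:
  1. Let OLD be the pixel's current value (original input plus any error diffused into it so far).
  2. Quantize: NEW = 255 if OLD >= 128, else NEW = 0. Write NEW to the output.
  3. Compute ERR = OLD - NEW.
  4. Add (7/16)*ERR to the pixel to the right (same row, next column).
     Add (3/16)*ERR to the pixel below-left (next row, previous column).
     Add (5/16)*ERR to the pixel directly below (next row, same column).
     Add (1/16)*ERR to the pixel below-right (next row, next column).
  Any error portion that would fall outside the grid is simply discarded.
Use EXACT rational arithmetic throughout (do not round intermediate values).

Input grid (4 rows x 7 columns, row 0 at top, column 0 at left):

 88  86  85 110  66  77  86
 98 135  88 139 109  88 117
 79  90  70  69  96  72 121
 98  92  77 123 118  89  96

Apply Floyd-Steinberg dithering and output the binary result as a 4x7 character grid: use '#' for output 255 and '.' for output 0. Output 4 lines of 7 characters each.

Answer: ..#...#
#..##..
.#...#.
..##..#

Derivation:
(0,0): OLD=88 → NEW=0, ERR=88
(0,1): OLD=249/2 → NEW=0, ERR=249/2
(0,2): OLD=4463/32 → NEW=255, ERR=-3697/32
(0,3): OLD=30441/512 → NEW=0, ERR=30441/512
(0,4): OLD=753759/8192 → NEW=0, ERR=753759/8192
(0,5): OLD=15368857/131072 → NEW=0, ERR=15368857/131072
(0,6): OLD=287937071/2097152 → NEW=255, ERR=-246836689/2097152
(1,0): OLD=4763/32 → NEW=255, ERR=-3397/32
(1,1): OLD=28493/256 → NEW=0, ERR=28493/256
(1,2): OLD=979105/8192 → NEW=0, ERR=979105/8192
(1,3): OLD=7205717/32768 → NEW=255, ERR=-1150123/32768
(1,4): OLD=310586311/2097152 → NEW=255, ERR=-224187449/2097152
(1,5): OLD=1032719335/16777216 → NEW=0, ERR=1032719335/16777216
(1,6): OLD=30729729833/268435456 → NEW=0, ERR=30729729833/268435456
(2,0): OLD=273183/4096 → NEW=0, ERR=273183/4096
(2,1): OLD=22247605/131072 → NEW=255, ERR=-11175755/131072
(2,2): OLD=147685695/2097152 → NEW=0, ERR=147685695/2097152
(2,3): OLD=1279552423/16777216 → NEW=0, ERR=1279552423/16777216
(2,4): OLD=14134233903/134217728 → NEW=0, ERR=14134233903/134217728
(2,5): OLD=653227662781/4294967296 → NEW=255, ERR=-441988997699/4294967296
(2,6): OLD=7943888237563/68719476736 → NEW=0, ERR=7943888237563/68719476736
(3,0): OLD=215702911/2097152 → NEW=0, ERR=215702911/2097152
(3,1): OLD=2142897251/16777216 → NEW=0, ERR=2142897251/16777216
(3,2): OLD=21992699649/134217728 → NEW=255, ERR=-12232820991/134217728
(3,3): OLD=70386856219/536870912 → NEW=255, ERR=-66515226341/536870912
(3,4): OLD=5647121431423/68719476736 → NEW=0, ERR=5647121431423/68719476736
(3,5): OLD=66547828773565/549755813888 → NEW=0, ERR=66547828773565/549755813888
(3,6): OLD=1571440669343971/8796093022208 → NEW=255, ERR=-671563051319069/8796093022208
Row 0: ..#...#
Row 1: #..##..
Row 2: .#...#.
Row 3: ..##..#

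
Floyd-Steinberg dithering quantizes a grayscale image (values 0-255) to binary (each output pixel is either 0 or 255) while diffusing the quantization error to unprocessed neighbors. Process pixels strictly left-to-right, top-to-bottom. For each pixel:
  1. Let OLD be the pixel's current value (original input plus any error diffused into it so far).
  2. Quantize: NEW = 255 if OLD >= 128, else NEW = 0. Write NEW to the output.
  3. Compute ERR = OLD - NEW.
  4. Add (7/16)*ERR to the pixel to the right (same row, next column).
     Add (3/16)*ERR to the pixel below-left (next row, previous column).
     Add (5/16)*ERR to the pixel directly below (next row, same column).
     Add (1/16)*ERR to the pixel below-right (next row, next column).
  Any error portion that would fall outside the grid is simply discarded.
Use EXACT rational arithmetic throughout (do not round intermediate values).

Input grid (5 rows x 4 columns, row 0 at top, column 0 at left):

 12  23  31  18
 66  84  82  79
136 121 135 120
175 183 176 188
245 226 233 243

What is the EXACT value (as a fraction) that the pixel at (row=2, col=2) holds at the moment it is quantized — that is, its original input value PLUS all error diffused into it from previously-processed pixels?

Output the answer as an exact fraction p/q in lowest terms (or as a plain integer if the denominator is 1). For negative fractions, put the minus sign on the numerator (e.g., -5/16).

(0,0): OLD=12 → NEW=0, ERR=12
(0,1): OLD=113/4 → NEW=0, ERR=113/4
(0,2): OLD=2775/64 → NEW=0, ERR=2775/64
(0,3): OLD=37857/1024 → NEW=0, ERR=37857/1024
(1,0): OLD=4803/64 → NEW=0, ERR=4803/64
(1,1): OLD=68885/512 → NEW=255, ERR=-61675/512
(1,2): OLD=844537/16384 → NEW=0, ERR=844537/16384
(1,3): OLD=30360095/262144 → NEW=0, ERR=30360095/262144
(2,0): OLD=1121207/8192 → NEW=255, ERR=-967753/8192
(2,1): OLD=12066061/262144 → NEW=0, ERR=12066061/262144
(2,2): OLD=97219889/524288 → NEW=255, ERR=-36473551/524288
Target (2,2): original=135, with diffused error = 97219889/524288

Answer: 97219889/524288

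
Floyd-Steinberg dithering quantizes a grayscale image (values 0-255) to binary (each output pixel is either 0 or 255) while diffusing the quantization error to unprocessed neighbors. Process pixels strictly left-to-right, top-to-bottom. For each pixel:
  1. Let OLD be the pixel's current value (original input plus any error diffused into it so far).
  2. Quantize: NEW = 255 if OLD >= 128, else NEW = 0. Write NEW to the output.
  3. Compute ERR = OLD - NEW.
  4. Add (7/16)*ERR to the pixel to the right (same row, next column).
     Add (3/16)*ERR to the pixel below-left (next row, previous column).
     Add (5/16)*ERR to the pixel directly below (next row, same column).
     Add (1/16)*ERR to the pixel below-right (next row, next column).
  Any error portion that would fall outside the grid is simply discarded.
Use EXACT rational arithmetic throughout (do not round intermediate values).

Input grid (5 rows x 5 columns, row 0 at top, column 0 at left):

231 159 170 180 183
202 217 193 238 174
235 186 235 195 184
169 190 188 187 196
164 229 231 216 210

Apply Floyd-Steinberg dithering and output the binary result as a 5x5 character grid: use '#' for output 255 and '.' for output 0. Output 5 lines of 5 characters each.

Answer: ##.##
####.
#.###
###.#
.####

Derivation:
(0,0): OLD=231 → NEW=255, ERR=-24
(0,1): OLD=297/2 → NEW=255, ERR=-213/2
(0,2): OLD=3949/32 → NEW=0, ERR=3949/32
(0,3): OLD=119803/512 → NEW=255, ERR=-10757/512
(0,4): OLD=1423837/8192 → NEW=255, ERR=-665123/8192
(1,0): OLD=5585/32 → NEW=255, ERR=-2575/32
(1,1): OLD=43559/256 → NEW=255, ERR=-21721/256
(1,2): OLD=1506083/8192 → NEW=255, ERR=-582877/8192
(1,3): OLD=6317503/32768 → NEW=255, ERR=-2038337/32768
(1,4): OLD=62966845/524288 → NEW=0, ERR=62966845/524288
(2,0): OLD=794397/4096 → NEW=255, ERR=-250083/4096
(2,1): OLD=14995039/131072 → NEW=0, ERR=14995039/131072
(2,2): OLD=515584637/2097152 → NEW=255, ERR=-19189123/2097152
(2,3): OLD=6362908167/33554432 → NEW=255, ERR=-2193471993/33554432
(2,4): OLD=101492077169/536870912 → NEW=255, ERR=-35410005391/536870912
(3,0): OLD=359390525/2097152 → NEW=255, ERR=-175383235/2097152
(3,1): OLD=3080826345/16777216 → NEW=255, ERR=-1197363735/16777216
(3,2): OLD=79891823331/536870912 → NEW=255, ERR=-57010259229/536870912
(3,3): OLD=115078220375/1073741824 → NEW=0, ERR=115078220375/1073741824
(3,4): OLD=3748510745003/17179869184 → NEW=255, ERR=-632355896917/17179869184
(4,0): OLD=33415994179/268435456 → NEW=0, ERR=33415994179/268435456
(4,1): OLD=2027411856627/8589934592 → NEW=255, ERR=-163021464333/8589934592
(4,2): OLD=28195254320061/137438953472 → NEW=255, ERR=-6851678815299/137438953472
(4,3): OLD=470906164643507/2199023255552 → NEW=255, ERR=-89844765522253/2199023255552
(4,4): OLD=6590777201300069/35184372088832 → NEW=255, ERR=-2381237681352091/35184372088832
Row 0: ##.##
Row 1: ####.
Row 2: #.###
Row 3: ###.#
Row 4: .####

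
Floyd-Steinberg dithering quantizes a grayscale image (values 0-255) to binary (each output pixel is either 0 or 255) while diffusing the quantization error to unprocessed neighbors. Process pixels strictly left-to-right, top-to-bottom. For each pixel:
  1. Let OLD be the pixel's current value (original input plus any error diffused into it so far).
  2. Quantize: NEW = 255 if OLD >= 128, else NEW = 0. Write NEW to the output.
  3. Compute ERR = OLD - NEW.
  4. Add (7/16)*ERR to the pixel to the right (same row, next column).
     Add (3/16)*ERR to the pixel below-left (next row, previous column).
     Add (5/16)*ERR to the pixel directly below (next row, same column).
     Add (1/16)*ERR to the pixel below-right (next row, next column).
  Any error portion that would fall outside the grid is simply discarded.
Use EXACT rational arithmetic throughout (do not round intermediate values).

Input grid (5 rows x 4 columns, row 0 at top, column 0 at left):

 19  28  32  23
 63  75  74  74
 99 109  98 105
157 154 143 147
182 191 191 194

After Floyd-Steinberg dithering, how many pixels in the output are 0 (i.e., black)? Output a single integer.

Answer: 11

Derivation:
(0,0): OLD=19 → NEW=0, ERR=19
(0,1): OLD=581/16 → NEW=0, ERR=581/16
(0,2): OLD=12259/256 → NEW=0, ERR=12259/256
(0,3): OLD=180021/4096 → NEW=0, ERR=180021/4096
(1,0): OLD=19391/256 → NEW=0, ERR=19391/256
(1,1): OLD=265529/2048 → NEW=255, ERR=-256711/2048
(1,2): OLD=2925229/65536 → NEW=0, ERR=2925229/65536
(1,3): OLD=115611211/1048576 → NEW=0, ERR=115611211/1048576
(2,0): OLD=3249539/32768 → NEW=0, ERR=3249539/32768
(2,1): OLD=132454353/1048576 → NEW=0, ERR=132454353/1048576
(2,2): OLD=377595445/2097152 → NEW=255, ERR=-157178315/2097152
(2,3): OLD=3672686593/33554432 → NEW=0, ERR=3672686593/33554432
(3,0): OLD=3551312211/16777216 → NEW=255, ERR=-726877869/16777216
(3,1): OLD=44738747789/268435456 → NEW=255, ERR=-23712293491/268435456
(3,2): OLD=469652939891/4294967296 → NEW=0, ERR=469652939891/4294967296
(3,3): OLD=15417951889829/68719476736 → NEW=255, ERR=-2105514677851/68719476736
(4,0): OLD=652396937879/4294967296 → NEW=255, ERR=-442819722601/4294967296
(4,1): OLD=4675788302149/34359738368 → NEW=255, ERR=-4085944981691/34359738368
(4,2): OLD=177988835185573/1099511627776 → NEW=255, ERR=-102386629897307/1099511627776
(4,3): OLD=2647967661719571/17592186044416 → NEW=255, ERR=-1838039779606509/17592186044416
Output grid:
  Row 0: ....  (4 black, running=4)
  Row 1: .#..  (3 black, running=7)
  Row 2: ..#.  (3 black, running=10)
  Row 3: ##.#  (1 black, running=11)
  Row 4: ####  (0 black, running=11)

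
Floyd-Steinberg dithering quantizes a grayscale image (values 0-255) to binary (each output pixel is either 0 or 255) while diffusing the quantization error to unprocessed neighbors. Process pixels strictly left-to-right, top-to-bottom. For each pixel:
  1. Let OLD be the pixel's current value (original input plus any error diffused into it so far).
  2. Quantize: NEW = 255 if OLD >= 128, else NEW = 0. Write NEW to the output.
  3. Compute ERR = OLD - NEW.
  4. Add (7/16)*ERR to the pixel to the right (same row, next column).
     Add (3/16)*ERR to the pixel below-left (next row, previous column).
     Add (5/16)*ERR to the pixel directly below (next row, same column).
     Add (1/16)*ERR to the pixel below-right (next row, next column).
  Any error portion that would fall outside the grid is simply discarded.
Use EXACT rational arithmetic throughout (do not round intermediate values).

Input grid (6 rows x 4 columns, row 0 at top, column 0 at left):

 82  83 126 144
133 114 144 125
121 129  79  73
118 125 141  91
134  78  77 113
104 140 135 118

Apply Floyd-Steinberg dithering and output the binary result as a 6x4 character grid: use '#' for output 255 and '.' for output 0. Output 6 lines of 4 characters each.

Answer: ..#.
#.##
.#..
#.#.
.#.#
.#..

Derivation:
(0,0): OLD=82 → NEW=0, ERR=82
(0,1): OLD=951/8 → NEW=0, ERR=951/8
(0,2): OLD=22785/128 → NEW=255, ERR=-9855/128
(0,3): OLD=225927/2048 → NEW=0, ERR=225927/2048
(1,0): OLD=23157/128 → NEW=255, ERR=-9483/128
(1,1): OLD=112051/1024 → NEW=0, ERR=112051/1024
(1,2): OLD=6420143/32768 → NEW=255, ERR=-1935697/32768
(1,3): OLD=67537401/524288 → NEW=255, ERR=-66156039/524288
(2,0): OLD=1939297/16384 → NEW=0, ERR=1939297/16384
(2,1): OLD=104476731/524288 → NEW=255, ERR=-29216709/524288
(2,2): OLD=20278663/1048576 → NEW=0, ERR=20278663/1048576
(2,3): OLD=643184715/16777216 → NEW=0, ERR=643184715/16777216
(3,0): OLD=1212493137/8388608 → NEW=255, ERR=-926601903/8388608
(3,1): OLD=9433273935/134217728 → NEW=0, ERR=9433273935/134217728
(3,2): OLD=389763411889/2147483648 → NEW=255, ERR=-157844918351/2147483648
(3,3): OLD=2474990682455/34359738368 → NEW=0, ERR=2474990682455/34359738368
(4,0): OLD=241934478397/2147483648 → NEW=0, ERR=241934478397/2147483648
(4,1): OLD=2208759007031/17179869184 → NEW=255, ERR=-2172107634889/17179869184
(4,2): OLD=9133987487575/549755813888 → NEW=0, ERR=9133987487575/549755813888
(4,3): OLD=1215487379421073/8796093022208 → NEW=255, ERR=-1027516341241967/8796093022208
(5,0): OLD=31748358553389/274877906944 → NEW=0, ERR=31748358553389/274877906944
(5,1): OLD=1417730010206683/8796093022208 → NEW=255, ERR=-825273710456357/8796093022208
(5,2): OLD=304959244405991/4398046511104 → NEW=0, ERR=304959244405991/4398046511104
(5,3): OLD=15885015141203943/140737488355328 → NEW=0, ERR=15885015141203943/140737488355328
Row 0: ..#.
Row 1: #.##
Row 2: .#..
Row 3: #.#.
Row 4: .#.#
Row 5: .#..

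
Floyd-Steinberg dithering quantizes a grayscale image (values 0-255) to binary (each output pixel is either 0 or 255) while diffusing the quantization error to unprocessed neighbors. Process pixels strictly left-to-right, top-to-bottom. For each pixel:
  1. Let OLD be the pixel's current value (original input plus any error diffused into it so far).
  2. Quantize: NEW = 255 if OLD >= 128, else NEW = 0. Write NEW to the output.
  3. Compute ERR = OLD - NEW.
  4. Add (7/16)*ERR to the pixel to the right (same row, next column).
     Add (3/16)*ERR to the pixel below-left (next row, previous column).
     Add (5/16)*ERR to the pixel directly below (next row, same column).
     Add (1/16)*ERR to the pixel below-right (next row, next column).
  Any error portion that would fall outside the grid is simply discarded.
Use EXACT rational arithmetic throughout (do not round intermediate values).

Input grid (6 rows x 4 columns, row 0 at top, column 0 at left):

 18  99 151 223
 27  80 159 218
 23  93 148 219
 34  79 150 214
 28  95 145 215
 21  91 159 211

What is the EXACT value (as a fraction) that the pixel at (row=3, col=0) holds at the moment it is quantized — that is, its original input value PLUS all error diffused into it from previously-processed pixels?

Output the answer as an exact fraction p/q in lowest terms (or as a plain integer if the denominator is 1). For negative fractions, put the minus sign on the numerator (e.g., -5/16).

(0,0): OLD=18 → NEW=0, ERR=18
(0,1): OLD=855/8 → NEW=0, ERR=855/8
(0,2): OLD=25313/128 → NEW=255, ERR=-7327/128
(0,3): OLD=405415/2048 → NEW=255, ERR=-116825/2048
(1,0): OLD=6741/128 → NEW=0, ERR=6741/128
(1,1): OLD=129875/1024 → NEW=0, ERR=129875/1024
(1,2): OLD=6310607/32768 → NEW=255, ERR=-2045233/32768
(1,3): OLD=88756441/524288 → NEW=255, ERR=-44936999/524288
(2,0): OLD=1036097/16384 → NEW=0, ERR=1036097/16384
(2,1): OLD=79634139/524288 → NEW=255, ERR=-54059301/524288
(2,2): OLD=78895655/1048576 → NEW=0, ERR=78895655/1048576
(2,3): OLD=3711662443/16777216 → NEW=255, ERR=-566527637/16777216
(3,0): OLD=288810289/8388608 → NEW=0, ERR=288810289/8388608
Target (3,0): original=34, with diffused error = 288810289/8388608

Answer: 288810289/8388608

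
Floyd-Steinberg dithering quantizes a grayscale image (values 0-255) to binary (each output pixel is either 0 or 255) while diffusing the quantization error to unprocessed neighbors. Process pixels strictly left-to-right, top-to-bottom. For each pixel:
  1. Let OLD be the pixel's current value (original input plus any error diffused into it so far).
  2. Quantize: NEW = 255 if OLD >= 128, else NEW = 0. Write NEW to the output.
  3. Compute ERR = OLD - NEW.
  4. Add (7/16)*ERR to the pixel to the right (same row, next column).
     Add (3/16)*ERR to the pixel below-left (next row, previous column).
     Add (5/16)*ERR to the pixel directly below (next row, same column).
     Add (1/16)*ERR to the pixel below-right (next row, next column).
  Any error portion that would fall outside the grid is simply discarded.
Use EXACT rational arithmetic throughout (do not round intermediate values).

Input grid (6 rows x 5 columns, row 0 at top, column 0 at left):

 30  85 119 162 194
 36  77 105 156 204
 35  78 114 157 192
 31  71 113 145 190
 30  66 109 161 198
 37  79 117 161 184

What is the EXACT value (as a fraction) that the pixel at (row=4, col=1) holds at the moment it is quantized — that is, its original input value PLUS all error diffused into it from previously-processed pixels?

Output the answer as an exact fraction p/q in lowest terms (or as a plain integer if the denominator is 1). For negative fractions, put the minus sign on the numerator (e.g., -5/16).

(0,0): OLD=30 → NEW=0, ERR=30
(0,1): OLD=785/8 → NEW=0, ERR=785/8
(0,2): OLD=20727/128 → NEW=255, ERR=-11913/128
(0,3): OLD=248385/2048 → NEW=0, ERR=248385/2048
(0,4): OLD=8095687/32768 → NEW=255, ERR=-260153/32768
(1,0): OLD=8163/128 → NEW=0, ERR=8163/128
(1,1): OLD=122869/1024 → NEW=0, ERR=122869/1024
(1,2): OLD=5153881/32768 → NEW=255, ERR=-3201959/32768
(1,3): OLD=18853957/131072 → NEW=255, ERR=-14569403/131072
(1,4): OLD=336526767/2097152 → NEW=255, ERR=-198246993/2097152
(2,0): OLD=1268567/16384 → NEW=0, ERR=1268567/16384
(2,1): OLD=70797293/524288 → NEW=255, ERR=-62896147/524288
(2,2): OLD=147947655/8388608 → NEW=0, ERR=147947655/8388608
(2,3): OLD=14246942501/134217728 → NEW=0, ERR=14246942501/134217728
(2,4): OLD=433687351491/2147483648 → NEW=255, ERR=-113920978749/2147483648
(3,0): OLD=274329127/8388608 → NEW=0, ERR=274329127/8388608
(3,1): OLD=3755710043/67108864 → NEW=0, ERR=3755710043/67108864
(3,2): OLD=333720819097/2147483648 → NEW=255, ERR=-213887511143/2147483648
(3,3): OLD=540102068609/4294967296 → NEW=0, ERR=540102068609/4294967296
(3,4): OLD=16154107432645/68719476736 → NEW=255, ERR=-1369359135035/68719476736
(4,0): OLD=54452549929/1073741824 → NEW=0, ERR=54452549929/1073741824
(4,1): OLD=3059557761257/34359738368 → NEW=0, ERR=3059557761257/34359738368
Target (4,1): original=66, with diffused error = 3059557761257/34359738368

Answer: 3059557761257/34359738368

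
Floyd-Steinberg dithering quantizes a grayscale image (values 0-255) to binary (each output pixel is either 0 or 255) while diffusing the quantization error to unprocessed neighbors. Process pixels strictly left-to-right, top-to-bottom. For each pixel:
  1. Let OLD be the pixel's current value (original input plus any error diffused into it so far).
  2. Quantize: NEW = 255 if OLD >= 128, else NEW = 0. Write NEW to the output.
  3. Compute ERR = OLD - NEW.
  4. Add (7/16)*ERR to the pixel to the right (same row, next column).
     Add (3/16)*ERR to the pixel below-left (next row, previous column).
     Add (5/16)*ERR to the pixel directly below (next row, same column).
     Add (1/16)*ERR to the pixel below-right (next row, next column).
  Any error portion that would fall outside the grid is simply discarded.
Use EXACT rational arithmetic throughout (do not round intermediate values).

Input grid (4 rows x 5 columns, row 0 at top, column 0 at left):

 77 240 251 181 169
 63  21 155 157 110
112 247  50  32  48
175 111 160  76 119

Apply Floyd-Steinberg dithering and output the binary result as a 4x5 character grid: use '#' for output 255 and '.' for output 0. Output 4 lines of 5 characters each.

Answer: .####
..#..
##...
#.#.#

Derivation:
(0,0): OLD=77 → NEW=0, ERR=77
(0,1): OLD=4379/16 → NEW=255, ERR=299/16
(0,2): OLD=66349/256 → NEW=255, ERR=1069/256
(0,3): OLD=748859/4096 → NEW=255, ERR=-295621/4096
(0,4): OLD=9006237/65536 → NEW=255, ERR=-7705443/65536
(1,0): OLD=23185/256 → NEW=0, ERR=23185/256
(1,1): OLD=147575/2048 → NEW=0, ERR=147575/2048
(1,2): OLD=11499331/65536 → NEW=255, ERR=-5212349/65536
(1,3): OLD=20411911/262144 → NEW=0, ERR=20411911/262144
(1,4): OLD=431228213/4194304 → NEW=0, ERR=431228213/4194304
(2,0): OLD=5040141/32768 → NEW=255, ERR=-3315699/32768
(2,1): OLD=226488799/1048576 → NEW=255, ERR=-40898081/1048576
(2,2): OLD=456087645/16777216 → NEW=0, ERR=456087645/16777216
(2,3): OLD=22154736839/268435456 → NEW=0, ERR=22154736839/268435456
(2,4): OLD=520136413105/4294967296 → NEW=0, ERR=520136413105/4294967296
(3,0): OLD=2282806717/16777216 → NEW=255, ERR=-1995383363/16777216
(3,1): OLD=6113715321/134217728 → NEW=0, ERR=6113715321/134217728
(3,2): OLD=865268095235/4294967296 → NEW=255, ERR=-229948565245/4294967296
(3,3): OLD=882823362347/8589934592 → NEW=0, ERR=882823362347/8589934592
(3,4): OLD=28445314709495/137438953472 → NEW=255, ERR=-6601618425865/137438953472
Row 0: .####
Row 1: ..#..
Row 2: ##...
Row 3: #.#.#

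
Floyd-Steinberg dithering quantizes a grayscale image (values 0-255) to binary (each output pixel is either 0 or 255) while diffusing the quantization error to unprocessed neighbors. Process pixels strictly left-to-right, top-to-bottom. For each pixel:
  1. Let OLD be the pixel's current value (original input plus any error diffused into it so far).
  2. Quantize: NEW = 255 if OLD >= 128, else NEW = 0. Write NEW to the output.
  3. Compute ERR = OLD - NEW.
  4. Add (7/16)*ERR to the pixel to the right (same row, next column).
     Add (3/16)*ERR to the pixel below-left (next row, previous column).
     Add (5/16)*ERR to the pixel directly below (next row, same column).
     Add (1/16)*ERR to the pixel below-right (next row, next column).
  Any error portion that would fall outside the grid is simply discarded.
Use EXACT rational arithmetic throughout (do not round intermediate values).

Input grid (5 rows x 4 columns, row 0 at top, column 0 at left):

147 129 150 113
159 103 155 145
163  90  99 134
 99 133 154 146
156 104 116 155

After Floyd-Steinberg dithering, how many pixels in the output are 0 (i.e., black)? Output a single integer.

Answer: 9

Derivation:
(0,0): OLD=147 → NEW=255, ERR=-108
(0,1): OLD=327/4 → NEW=0, ERR=327/4
(0,2): OLD=11889/64 → NEW=255, ERR=-4431/64
(0,3): OLD=84695/1024 → NEW=0, ERR=84695/1024
(1,0): OLD=8997/64 → NEW=255, ERR=-7323/64
(1,1): OLD=30083/512 → NEW=0, ERR=30083/512
(1,2): OLD=2943999/16384 → NEW=255, ERR=-1233921/16384
(1,3): OLD=35014697/262144 → NEW=255, ERR=-31832023/262144
(2,0): OLD=1132625/8192 → NEW=255, ERR=-956335/8192
(2,1): OLD=9441099/262144 → NEW=0, ERR=9441099/262144
(2,2): OLD=37814567/524288 → NEW=0, ERR=37814567/524288
(2,3): OLD=1030969739/8388608 → NEW=0, ERR=1030969739/8388608
(3,0): OLD=290545793/4194304 → NEW=0, ERR=290545793/4194304
(3,1): OLD=12132493471/67108864 → NEW=255, ERR=-4980266849/67108864
(3,2): OLD=181855890913/1073741824 → NEW=255, ERR=-91948274207/1073741824
(3,3): OLD=2601887847591/17179869184 → NEW=255, ERR=-1778978794329/17179869184
(4,0): OLD=175806587437/1073741824 → NEW=255, ERR=-97997577683/1073741824
(4,1): OLD=250418451911/8589934592 → NEW=0, ERR=250418451911/8589934592
(4,2): OLD=21423948899367/274877906944 → NEW=0, ERR=21423948899367/274877906944
(4,3): OLD=665807789773377/4398046511104 → NEW=255, ERR=-455694070558143/4398046511104
Output grid:
  Row 0: #.#.  (2 black, running=2)
  Row 1: #.##  (1 black, running=3)
  Row 2: #...  (3 black, running=6)
  Row 3: .###  (1 black, running=7)
  Row 4: #..#  (2 black, running=9)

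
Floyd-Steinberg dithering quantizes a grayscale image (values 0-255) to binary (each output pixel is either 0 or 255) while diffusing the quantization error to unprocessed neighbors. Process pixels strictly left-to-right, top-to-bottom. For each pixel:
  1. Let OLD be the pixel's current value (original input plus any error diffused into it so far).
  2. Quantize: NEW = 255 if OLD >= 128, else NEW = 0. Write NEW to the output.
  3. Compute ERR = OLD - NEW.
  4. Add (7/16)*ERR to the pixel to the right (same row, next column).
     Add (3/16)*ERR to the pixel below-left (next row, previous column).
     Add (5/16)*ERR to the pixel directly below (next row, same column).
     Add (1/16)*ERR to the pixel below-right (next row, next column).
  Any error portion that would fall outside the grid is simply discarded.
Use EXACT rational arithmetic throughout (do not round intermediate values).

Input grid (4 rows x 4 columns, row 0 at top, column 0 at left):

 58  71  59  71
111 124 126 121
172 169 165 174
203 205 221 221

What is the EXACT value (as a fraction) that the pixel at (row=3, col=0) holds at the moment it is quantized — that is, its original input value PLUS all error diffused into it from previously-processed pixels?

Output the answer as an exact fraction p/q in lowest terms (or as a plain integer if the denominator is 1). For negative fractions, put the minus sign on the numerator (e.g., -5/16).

(0,0): OLD=58 → NEW=0, ERR=58
(0,1): OLD=771/8 → NEW=0, ERR=771/8
(0,2): OLD=12949/128 → NEW=0, ERR=12949/128
(0,3): OLD=236051/2048 → NEW=0, ERR=236051/2048
(1,0): OLD=18841/128 → NEW=255, ERR=-13799/128
(1,1): OLD=132655/1024 → NEW=255, ERR=-128465/1024
(1,2): OLD=4271707/32768 → NEW=255, ERR=-4084133/32768
(1,3): OLD=57048941/524288 → NEW=0, ERR=57048941/524288
(2,0): OLD=1880693/16384 → NEW=0, ERR=1880693/16384
(2,1): OLD=78595031/524288 → NEW=255, ERR=-55098409/524288
(2,2): OLD=97134195/1048576 → NEW=0, ERR=97134195/1048576
(2,3): OLD=4038972103/16777216 → NEW=255, ERR=-239217977/16777216
(3,0): OLD=1838503077/8388608 → NEW=255, ERR=-300591963/8388608
Target (3,0): original=203, with diffused error = 1838503077/8388608

Answer: 1838503077/8388608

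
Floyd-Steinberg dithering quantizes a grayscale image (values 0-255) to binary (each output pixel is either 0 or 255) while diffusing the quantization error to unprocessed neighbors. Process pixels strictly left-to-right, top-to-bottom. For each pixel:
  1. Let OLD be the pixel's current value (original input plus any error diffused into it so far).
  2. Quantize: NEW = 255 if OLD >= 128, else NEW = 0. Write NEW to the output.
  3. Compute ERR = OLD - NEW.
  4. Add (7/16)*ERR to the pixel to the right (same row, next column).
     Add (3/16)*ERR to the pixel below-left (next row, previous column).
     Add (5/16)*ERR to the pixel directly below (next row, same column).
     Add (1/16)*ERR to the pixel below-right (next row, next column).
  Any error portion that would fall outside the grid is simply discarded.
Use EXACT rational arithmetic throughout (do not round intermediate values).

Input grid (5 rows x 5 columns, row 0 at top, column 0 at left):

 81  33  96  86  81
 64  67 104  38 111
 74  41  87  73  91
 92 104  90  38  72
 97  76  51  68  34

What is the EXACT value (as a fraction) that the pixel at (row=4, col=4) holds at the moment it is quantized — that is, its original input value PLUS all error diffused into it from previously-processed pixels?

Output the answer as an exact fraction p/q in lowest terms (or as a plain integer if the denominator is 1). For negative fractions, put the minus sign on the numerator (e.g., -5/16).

(0,0): OLD=81 → NEW=0, ERR=81
(0,1): OLD=1095/16 → NEW=0, ERR=1095/16
(0,2): OLD=32241/256 → NEW=0, ERR=32241/256
(0,3): OLD=577943/4096 → NEW=255, ERR=-466537/4096
(0,4): OLD=2042657/65536 → NEW=0, ERR=2042657/65536
(1,0): OLD=26149/256 → NEW=0, ERR=26149/256
(1,1): OLD=331267/2048 → NEW=255, ERR=-190973/2048
(1,2): OLD=5602111/65536 → NEW=0, ERR=5602111/65536
(1,3): OLD=14029843/262144 → NEW=0, ERR=14029843/262144
(1,4): OLD=574771417/4194304 → NEW=255, ERR=-494776103/4194304
(2,0): OLD=2897873/32768 → NEW=0, ERR=2897873/32768
(2,1): OLD=76506635/1048576 → NEW=0, ERR=76506635/1048576
(2,2): OLD=2513913057/16777216 → NEW=255, ERR=-1764277023/16777216
(2,3): OLD=7232226067/268435456 → NEW=0, ERR=7232226067/268435456
(2,4): OLD=297505812677/4294967296 → NEW=0, ERR=297505812677/4294967296
(3,0): OLD=2236683457/16777216 → NEW=255, ERR=-2041506623/16777216
(3,1): OLD=7969075885/134217728 → NEW=0, ERR=7969075885/134217728
(3,2): OLD=398254333951/4294967296 → NEW=0, ERR=398254333951/4294967296
(3,3): OLD=802320132391/8589934592 → NEW=0, ERR=802320132391/8589934592
(3,4): OLD=18718334937635/137438953472 → NEW=255, ERR=-16328598197725/137438953472
(4,0): OLD=150552876591/2147483648 → NEW=0, ERR=150552876591/2147483648
(4,1): OLD=9277609952175/68719476736 → NEW=255, ERR=-8245856615505/68719476736
(4,2): OLD=53550293454625/1099511627776 → NEW=0, ERR=53550293454625/1099511627776
(4,3): OLD=1794672342678959/17592186044416 → NEW=0, ERR=1794672342678959/17592186044416
(4,4): OLD=13325704391507785/281474976710656 → NEW=0, ERR=13325704391507785/281474976710656
Target (4,4): original=34, with diffused error = 13325704391507785/281474976710656

Answer: 13325704391507785/281474976710656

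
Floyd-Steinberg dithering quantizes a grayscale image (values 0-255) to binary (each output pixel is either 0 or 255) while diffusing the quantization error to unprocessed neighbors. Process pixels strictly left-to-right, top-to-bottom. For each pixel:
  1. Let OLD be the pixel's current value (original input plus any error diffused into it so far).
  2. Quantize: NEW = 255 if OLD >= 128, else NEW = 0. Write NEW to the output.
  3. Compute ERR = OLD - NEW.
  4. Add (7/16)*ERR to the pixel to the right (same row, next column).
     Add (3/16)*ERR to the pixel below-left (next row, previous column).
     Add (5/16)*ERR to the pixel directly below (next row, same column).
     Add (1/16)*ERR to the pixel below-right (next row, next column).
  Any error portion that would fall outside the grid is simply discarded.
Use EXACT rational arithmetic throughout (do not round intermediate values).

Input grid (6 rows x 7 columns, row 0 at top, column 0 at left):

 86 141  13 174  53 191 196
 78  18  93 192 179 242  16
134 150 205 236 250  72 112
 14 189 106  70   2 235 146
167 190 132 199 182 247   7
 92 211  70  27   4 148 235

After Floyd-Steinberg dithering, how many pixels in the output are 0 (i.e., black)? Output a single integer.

(0,0): OLD=86 → NEW=0, ERR=86
(0,1): OLD=1429/8 → NEW=255, ERR=-611/8
(0,2): OLD=-2613/128 → NEW=0, ERR=-2613/128
(0,3): OLD=338061/2048 → NEW=255, ERR=-184179/2048
(0,4): OLD=447451/32768 → NEW=0, ERR=447451/32768
(0,5): OLD=103271165/524288 → NEW=255, ERR=-30422275/524288
(0,6): OLD=1431211243/8388608 → NEW=255, ERR=-707883797/8388608
(1,0): OLD=11591/128 → NEW=0, ERR=11591/128
(1,1): OLD=36145/1024 → NEW=0, ERR=36145/1024
(1,2): OLD=2635461/32768 → NEW=0, ERR=2635461/32768
(1,3): OLD=26262657/131072 → NEW=255, ERR=-7160703/131072
(1,4): OLD=1198440579/8388608 → NEW=255, ERR=-940654461/8388608
(1,5): OLD=10726611507/67108864 → NEW=255, ERR=-6386148813/67108864
(1,6): OLD=-59732575587/1073741824 → NEW=0, ERR=-59732575587/1073741824
(2,0): OLD=2767531/16384 → NEW=255, ERR=-1410389/16384
(2,1): OLD=75554633/524288 → NEW=255, ERR=-58138807/524288
(2,2): OLD=1456107675/8388608 → NEW=255, ERR=-682987365/8388608
(2,3): OLD=11227880963/67108864 → NEW=255, ERR=-5884879357/67108864
(2,4): OLD=83395197843/536870912 → NEW=255, ERR=-53506884717/536870912
(2,5): OLD=-322639207599/17179869184 → NEW=0, ERR=-322639207599/17179869184
(2,6): OLD=22114390981447/274877906944 → NEW=0, ERR=22114390981447/274877906944
(3,0): OLD=-282638149/8388608 → NEW=0, ERR=-282638149/8388608
(3,1): OLD=7983248863/67108864 → NEW=0, ERR=7983248863/67108864
(3,2): OLD=58641737709/536870912 → NEW=0, ERR=58641737709/536870912
(3,3): OLD=143040141403/2147483648 → NEW=0, ERR=143040141403/2147483648
(3,4): OLD=-2475544560453/274877906944 → NEW=0, ERR=-2475544560453/274877906944
(3,5): OLD=514674314773793/2199023255552 → NEW=255, ERR=-46076615391967/2199023255552
(3,6): OLD=5657659837910911/35184372088832 → NEW=255, ERR=-3314355044741249/35184372088832
(4,0): OLD=191959105237/1073741824 → NEW=255, ERR=-81845059883/1073741824
(4,1): OLD=3645592378001/17179869184 → NEW=255, ERR=-735274263919/17179869184
(4,2): OLD=45996317005215/274877906944 → NEW=255, ERR=-24097549265505/274877906944
(4,3): OLD=410336018687365/2199023255552 → NEW=255, ERR=-150414911478395/2199023255552
(4,4): OLD=2629936408010655/17592186044416 → NEW=255, ERR=-1856071033315425/17592186044416
(4,5): OLD=99117579959329023/562949953421312 → NEW=255, ERR=-44434658163105537/562949953421312
(4,6): OLD=-524936229478195287/9007199254740992 → NEW=0, ERR=-524936229478195287/9007199254740992
(5,0): OLD=16535339856451/274877906944 → NEW=0, ERR=16535339856451/274877906944
(5,1): OLD=445834134299009/2199023255552 → NEW=255, ERR=-114916795866751/2199023255552
(5,2): OLD=74613332156983/17592186044416 → NEW=0, ERR=74613332156983/17592186044416
(5,3): OLD=-2502467507893901/140737488355328 → NEW=0, ERR=-2502467507893901/140737488355328
(5,4): OLD=-502821850360318991/9007199254740992 → NEW=0, ERR=-502821850360318991/9007199254740992
(5,5): OLD=5864702586081954849/72057594037927936 → NEW=0, ERR=5864702586081954849/72057594037927936
(5,6): OLD=285304386261177403087/1152921504606846976 → NEW=255, ERR=-8690597413568575793/1152921504606846976
Output grid:
  Row 0: .#.#.##  (3 black, running=3)
  Row 1: ...###.  (4 black, running=7)
  Row 2: #####..  (2 black, running=9)
  Row 3: .....##  (5 black, running=14)
  Row 4: ######.  (1 black, running=15)
  Row 5: .#....#  (5 black, running=20)

Answer: 20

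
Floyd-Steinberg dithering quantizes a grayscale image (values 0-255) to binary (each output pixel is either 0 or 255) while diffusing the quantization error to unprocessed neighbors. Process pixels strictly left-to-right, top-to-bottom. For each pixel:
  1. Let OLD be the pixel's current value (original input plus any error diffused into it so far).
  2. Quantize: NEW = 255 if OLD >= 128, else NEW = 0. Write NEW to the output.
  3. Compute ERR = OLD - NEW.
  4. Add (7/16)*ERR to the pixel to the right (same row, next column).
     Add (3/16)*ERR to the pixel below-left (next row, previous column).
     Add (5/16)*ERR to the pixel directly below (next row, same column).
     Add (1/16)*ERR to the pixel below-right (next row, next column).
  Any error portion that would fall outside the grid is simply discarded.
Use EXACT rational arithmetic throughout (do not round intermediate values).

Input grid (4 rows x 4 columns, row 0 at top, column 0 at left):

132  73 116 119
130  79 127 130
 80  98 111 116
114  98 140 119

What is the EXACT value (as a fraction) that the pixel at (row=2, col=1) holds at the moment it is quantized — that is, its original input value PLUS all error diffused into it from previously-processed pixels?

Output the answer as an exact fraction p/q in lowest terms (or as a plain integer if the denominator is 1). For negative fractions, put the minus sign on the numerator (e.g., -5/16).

(0,0): OLD=132 → NEW=255, ERR=-123
(0,1): OLD=307/16 → NEW=0, ERR=307/16
(0,2): OLD=31845/256 → NEW=0, ERR=31845/256
(0,3): OLD=710339/4096 → NEW=255, ERR=-334141/4096
(1,0): OLD=24361/256 → NEW=0, ERR=24361/256
(1,1): OLD=291359/2048 → NEW=255, ERR=-230881/2048
(1,2): OLD=6714507/65536 → NEW=0, ERR=6714507/65536
(1,3): OLD=164737469/1048576 → NEW=255, ERR=-102649411/1048576
(2,0): OLD=2903237/32768 → NEW=0, ERR=2903237/32768
(2,1): OLD=132844743/1048576 → NEW=0, ERR=132844743/1048576
Target (2,1): original=98, with diffused error = 132844743/1048576

Answer: 132844743/1048576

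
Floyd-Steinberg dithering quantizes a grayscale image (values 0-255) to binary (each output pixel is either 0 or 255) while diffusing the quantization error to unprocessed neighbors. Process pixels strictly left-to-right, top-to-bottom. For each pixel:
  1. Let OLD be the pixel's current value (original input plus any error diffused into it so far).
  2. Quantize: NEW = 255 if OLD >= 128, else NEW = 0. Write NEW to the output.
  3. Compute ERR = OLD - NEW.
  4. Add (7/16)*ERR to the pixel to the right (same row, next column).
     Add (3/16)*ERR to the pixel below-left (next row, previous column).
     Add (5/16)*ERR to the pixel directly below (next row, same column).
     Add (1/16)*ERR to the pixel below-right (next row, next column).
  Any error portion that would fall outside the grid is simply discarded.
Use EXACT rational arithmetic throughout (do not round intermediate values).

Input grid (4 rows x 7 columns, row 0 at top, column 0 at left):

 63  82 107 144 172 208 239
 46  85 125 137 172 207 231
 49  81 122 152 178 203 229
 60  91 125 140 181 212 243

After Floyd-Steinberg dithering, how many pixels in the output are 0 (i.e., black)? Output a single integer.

Answer: 11

Derivation:
(0,0): OLD=63 → NEW=0, ERR=63
(0,1): OLD=1753/16 → NEW=0, ERR=1753/16
(0,2): OLD=39663/256 → NEW=255, ERR=-25617/256
(0,3): OLD=410505/4096 → NEW=0, ERR=410505/4096
(0,4): OLD=14145727/65536 → NEW=255, ERR=-2565953/65536
(0,5): OLD=200142137/1048576 → NEW=255, ERR=-67244743/1048576
(0,6): OLD=3539041423/16777216 → NEW=255, ERR=-739148657/16777216
(1,0): OLD=22075/256 → NEW=0, ERR=22075/256
(1,1): OLD=291101/2048 → NEW=255, ERR=-231139/2048
(1,2): OLD=4586977/65536 → NEW=0, ERR=4586977/65536
(1,3): OLD=48587085/262144 → NEW=255, ERR=-18259635/262144
(1,4): OLD=2072490183/16777216 → NEW=0, ERR=2072490183/16777216
(1,5): OLD=30909830647/134217728 → NEW=255, ERR=-3315689993/134217728
(1,6): OLD=434685619353/2147483648 → NEW=255, ERR=-112922710887/2147483648
(2,0): OLD=1795215/32768 → NEW=0, ERR=1795215/32768
(2,1): OLD=92497557/1048576 → NEW=0, ERR=92497557/1048576
(2,2): OLD=2723802623/16777216 → NEW=255, ERR=-1554387457/16777216
(2,3): OLD=15735065287/134217728 → NEW=0, ERR=15735065287/134217728
(2,4): OLD=278000575287/1073741824 → NEW=255, ERR=4196410167/1073741824
(2,5): OLD=6695032042365/34359738368 → NEW=255, ERR=-2066701241475/34359738368
(2,6): OLD=101544539180859/549755813888 → NEW=255, ERR=-38643193360581/549755813888
(3,0): OLD=1571360031/16777216 → NEW=0, ERR=1571360031/16777216
(3,1): OLD=19541469491/134217728 → NEW=255, ERR=-14684051149/134217728
(3,2): OLD=81258241417/1073741824 → NEW=0, ERR=81258241417/1073741824
(3,3): OLD=879125105103/4294967296 → NEW=255, ERR=-216091555377/4294967296
(3,4): OLD=85904173828383/549755813888 → NEW=255, ERR=-54283558713057/549755813888
(3,5): OLD=602834846161229/4398046511104 → NEW=255, ERR=-518667014170291/4398046511104
(3,6): OLD=11658670242648275/70368744177664 → NEW=255, ERR=-6285359522656045/70368744177664
Output grid:
  Row 0: ..#.###  (3 black, running=3)
  Row 1: .#.#.##  (3 black, running=6)
  Row 2: ..#.###  (3 black, running=9)
  Row 3: .#.####  (2 black, running=11)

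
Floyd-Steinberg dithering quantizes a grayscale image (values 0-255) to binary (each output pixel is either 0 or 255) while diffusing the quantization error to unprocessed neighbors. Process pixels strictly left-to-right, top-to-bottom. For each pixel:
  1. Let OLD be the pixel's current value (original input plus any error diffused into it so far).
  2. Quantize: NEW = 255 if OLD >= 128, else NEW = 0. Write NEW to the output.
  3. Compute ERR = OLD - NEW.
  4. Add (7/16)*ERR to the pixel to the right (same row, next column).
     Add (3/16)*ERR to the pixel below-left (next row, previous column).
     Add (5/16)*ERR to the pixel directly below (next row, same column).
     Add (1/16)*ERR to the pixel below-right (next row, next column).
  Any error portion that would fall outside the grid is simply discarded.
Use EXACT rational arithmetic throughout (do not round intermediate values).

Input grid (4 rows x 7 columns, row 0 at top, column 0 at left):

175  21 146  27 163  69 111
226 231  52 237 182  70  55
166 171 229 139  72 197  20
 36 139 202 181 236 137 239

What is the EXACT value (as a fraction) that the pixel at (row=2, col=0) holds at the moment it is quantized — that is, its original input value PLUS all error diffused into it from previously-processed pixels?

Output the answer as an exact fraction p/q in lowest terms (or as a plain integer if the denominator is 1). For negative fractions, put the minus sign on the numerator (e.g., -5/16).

Answer: 136555/1024

Derivation:
(0,0): OLD=175 → NEW=255, ERR=-80
(0,1): OLD=-14 → NEW=0, ERR=-14
(0,2): OLD=1119/8 → NEW=255, ERR=-921/8
(0,3): OLD=-2991/128 → NEW=0, ERR=-2991/128
(0,4): OLD=312887/2048 → NEW=255, ERR=-209353/2048
(0,5): OLD=795521/32768 → NEW=0, ERR=795521/32768
(0,6): OLD=63764615/524288 → NEW=0, ERR=63764615/524288
(1,0): OLD=1587/8 → NEW=255, ERR=-453/8
(1,1): OLD=11217/64 → NEW=255, ERR=-5103/64
(1,2): OLD=-49391/2048 → NEW=0, ERR=-49391/2048
(1,3): OLD=1579291/8192 → NEW=255, ERR=-509669/8192
(1,4): OLD=66022311/524288 → NEW=0, ERR=66022311/524288
(1,5): OLD=625349947/4194304 → NEW=255, ERR=-444197573/4194304
(1,6): OLD=3234015797/67108864 → NEW=0, ERR=3234015797/67108864
(2,0): OLD=136555/1024 → NEW=255, ERR=-124565/1024
Target (2,0): original=166, with diffused error = 136555/1024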